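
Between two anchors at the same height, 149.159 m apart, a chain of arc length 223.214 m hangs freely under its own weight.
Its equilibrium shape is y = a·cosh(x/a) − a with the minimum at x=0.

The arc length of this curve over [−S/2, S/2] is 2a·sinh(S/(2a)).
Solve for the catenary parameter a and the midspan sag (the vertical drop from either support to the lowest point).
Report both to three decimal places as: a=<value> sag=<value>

seed: a₀ = √(S³/(24(L−S))) = √(149.159³/(24·74.055)) = 43.210708
iter 1: u=1.725950  f(a)=+1.185e+01  f'(a)=-4.564e+00  a ← 43.210708 − (+1.185e+01/-4.564e+00) = 45.806456
iter 2: u=1.628144  f(a)=+1.151e+00  f'(a)=-3.716e+00  a ← 45.806456 − (+1.151e+00/-3.716e+00) = 46.116300
iter 3: u=1.617205  f(a)=+1.346e-02  f'(a)=-3.629e+00  a ← 46.116300 − (+1.346e-02/-3.629e+00) = 46.120009
iter 4: u=1.617075  f(a)=+1.888e-06  f'(a)=-3.628e+00  a ← 46.120009 − (+1.888e-06/-3.628e+00) = 46.120010
iter 5: u=1.617075  f(a)=+5.684e-14  f'(a)=-3.628e+00  a ← 46.120010 − (+5.684e-14/-3.628e+00) = 46.120010
converged: |Δa| < 1e-12 after 5 iterations
sag = a·(cosh(S/(2a)) − 1) = 46.120010·(cosh(1.617075) − 1) = 74.640819
T_max/T_min = cosh(S/(2a)) = 2.618404

a=46.120 sag=74.641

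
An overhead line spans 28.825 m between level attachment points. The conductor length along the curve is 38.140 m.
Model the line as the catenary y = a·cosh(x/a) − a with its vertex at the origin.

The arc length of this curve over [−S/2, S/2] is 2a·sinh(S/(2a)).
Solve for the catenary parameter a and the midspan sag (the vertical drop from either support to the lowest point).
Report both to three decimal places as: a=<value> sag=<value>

a=10.819 sag=11.106

seed: a₀ = √(S³/(24(L−S))) = √(28.825³/(24·9.315)) = 10.350395
iter 1: u=1.392459  f(a)=+9.459e-01  f'(a)=-2.174e+00  a ← 10.350395 − (+9.459e-01/-2.174e+00) = 10.785493
iter 2: u=1.336286  f(a)=+6.291e-02  f'(a)=-1.894e+00  a ← 10.785493 − (+6.291e-02/-1.894e+00) = 10.818718
iter 3: u=1.332182  f(a)=+3.222e-04  f'(a)=-1.874e+00  a ← 10.818718 − (+3.222e-04/-1.874e+00) = 10.818890
iter 4: u=1.332161  f(a)=+8.545e-09  f'(a)=-1.874e+00  a ← 10.818890 − (+8.545e-09/-1.874e+00) = 10.818890
iter 5: u=1.332161  f(a)=+0.000e+00  f'(a)=-1.874e+00  a ← 10.818890 − (+0.000e+00/-1.874e+00) = 10.818890
converged: |Δa| < 1e-12 after 5 iterations
sag = a·(cosh(S/(2a)) − 1) = 10.818890·(cosh(1.332161) − 1) = 11.106285
T_max/T_min = cosh(S/(2a)) = 2.026564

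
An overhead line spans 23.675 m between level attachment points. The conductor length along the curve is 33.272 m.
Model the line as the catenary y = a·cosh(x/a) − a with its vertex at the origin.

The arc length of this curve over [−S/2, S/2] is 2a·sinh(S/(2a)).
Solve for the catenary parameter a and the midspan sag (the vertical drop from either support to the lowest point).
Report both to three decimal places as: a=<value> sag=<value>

seed: a₀ = √(S³/(24(L−S))) = √(23.675³/(24·9.597)) = 7.590347
iter 1: u=1.559547  f(a)=+1.237e+00  f'(a)=-3.200e+00  a ← 7.590347 − (+1.237e+00/-3.200e+00) = 7.976950
iter 2: u=1.483963  f(a)=+1.008e-01  f'(a)=-2.698e+00  a ← 7.976950 − (+1.008e-01/-2.698e+00) = 8.014312
iter 3: u=1.477045  f(a)=+8.003e-04  f'(a)=-2.655e+00  a ← 8.014312 − (+8.003e-04/-2.655e+00) = 8.014613
iter 4: u=1.476990  f(a)=+5.134e-08  f'(a)=-2.655e+00  a ← 8.014613 − (+5.134e-08/-2.655e+00) = 8.014613
iter 5: u=1.476990  f(a)=+0.000e+00  f'(a)=-2.655e+00  a ← 8.014613 − (+0.000e+00/-2.655e+00) = 8.014613
converged: |Δa| < 1e-12 after 5 iterations
sag = a·(cosh(S/(2a)) − 1) = 8.014613·(cosh(1.476990) − 1) = 10.451315
T_max/T_min = cosh(S/(2a)) = 2.304032

a=8.015 sag=10.451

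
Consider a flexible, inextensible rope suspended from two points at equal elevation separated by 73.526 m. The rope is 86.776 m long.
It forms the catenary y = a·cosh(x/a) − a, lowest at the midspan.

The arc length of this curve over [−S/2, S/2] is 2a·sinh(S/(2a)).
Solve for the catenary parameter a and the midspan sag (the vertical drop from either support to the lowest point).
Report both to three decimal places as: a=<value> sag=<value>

a=36.273 sag=20.280

seed: a₀ = √(S³/(24(L−S))) = √(73.526³/(24·13.250)) = 35.354756
iter 1: u=1.039832  f(a)=+7.350e-01  f'(a)=-8.338e-01  a ← 35.354756 − (+7.350e-01/-8.338e-01) = 36.236339
iter 2: u=1.014534  f(a)=+2.839e-02  f'(a)=-7.705e-01  a ← 36.236339 − (+2.839e-02/-7.705e-01) = 36.273187
iter 3: u=1.013503  f(a)=+4.613e-05  f'(a)=-7.680e-01  a ← 36.273187 − (+4.613e-05/-7.680e-01) = 36.273247
iter 4: u=1.013502  f(a)=+1.222e-10  f'(a)=-7.680e-01  a ← 36.273247 − (+1.222e-10/-7.680e-01) = 36.273247
iter 5: u=1.013502  f(a)=+1.421e-14  f'(a)=-7.680e-01  a ← 36.273247 − (+1.421e-14/-7.680e-01) = 36.273247
converged: |Δa| < 1e-12 after 5 iterations
sag = a·(cosh(S/(2a)) − 1) = 36.273247·(cosh(1.013502) − 1) = 20.279976
T_max/T_min = cosh(S/(2a)) = 1.559089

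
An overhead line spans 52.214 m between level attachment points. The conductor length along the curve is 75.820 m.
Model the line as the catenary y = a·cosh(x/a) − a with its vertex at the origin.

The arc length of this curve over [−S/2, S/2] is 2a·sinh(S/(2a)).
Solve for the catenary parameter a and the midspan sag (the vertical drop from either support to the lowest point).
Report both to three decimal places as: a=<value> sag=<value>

seed: a₀ = √(S³/(24(L−S))) = √(52.214³/(24·23.606)) = 15.851254
iter 1: u=1.646999  f(a)=+3.416e+00  f'(a)=-3.869e+00  a ← 15.851254 − (+3.416e+00/-3.869e+00) = 16.734357
iter 2: u=1.560084  f(a)=+3.063e-01  f'(a)=-3.203e+00  a ← 16.734357 − (+3.063e-01/-3.203e+00) = 16.829970
iter 3: u=1.551221  f(a)=+2.997e-03  f'(a)=-3.141e+00  a ← 16.829970 − (+2.997e-03/-3.141e+00) = 16.830924
iter 4: u=1.551133  f(a)=+2.933e-07  f'(a)=-3.140e+00  a ← 16.830924 − (+2.933e-07/-3.140e+00) = 16.830924
iter 5: u=1.551133  f(a)=+0.000e+00  f'(a)=-3.140e+00  a ← 16.830924 − (+0.000e+00/-3.140e+00) = 16.830924
converged: |Δa| < 1e-12 after 5 iterations
sag = a·(cosh(S/(2a)) − 1) = 16.830924·(cosh(1.551133) − 1) = 24.647361
T_max/T_min = cosh(S/(2a)) = 2.464409

a=16.831 sag=24.647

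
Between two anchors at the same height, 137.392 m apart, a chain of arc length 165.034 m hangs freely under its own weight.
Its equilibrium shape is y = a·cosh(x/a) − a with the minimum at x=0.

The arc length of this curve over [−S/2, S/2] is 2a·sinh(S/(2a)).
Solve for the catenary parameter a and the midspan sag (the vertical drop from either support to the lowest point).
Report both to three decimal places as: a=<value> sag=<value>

a=64.330 sag=40.300

seed: a₀ = √(S³/(24(L−S))) = √(137.392³/(24·27.642)) = 62.524729
iter 1: u=1.098701  f(a)=+1.717e+00  f'(a)=-9.956e-01  a ← 62.524729 − (+1.717e+00/-9.956e-01) = 64.249416
iter 2: u=1.069208  f(a)=+7.361e-02  f'(a)=-9.119e-01  a ← 64.249416 − (+7.361e-02/-9.119e-01) = 64.330140
iter 3: u=1.067866  f(a)=+1.487e-04  f'(a)=-9.082e-01  a ← 64.330140 − (+1.487e-04/-9.082e-01) = 64.330304
iter 4: u=1.067864  f(a)=+6.096e-10  f'(a)=-9.082e-01  a ← 64.330304 − (+6.096e-10/-9.082e-01) = 64.330304
iter 5: u=1.067864  f(a)=+2.842e-14  f'(a)=-9.082e-01  a ← 64.330304 − (+2.842e-14/-9.082e-01) = 64.330304
converged: |Δa| < 1e-12 after 5 iterations
sag = a·(cosh(S/(2a)) − 1) = 64.330304·(cosh(1.067864) − 1) = 40.299727
T_max/T_min = cosh(S/(2a)) = 1.626450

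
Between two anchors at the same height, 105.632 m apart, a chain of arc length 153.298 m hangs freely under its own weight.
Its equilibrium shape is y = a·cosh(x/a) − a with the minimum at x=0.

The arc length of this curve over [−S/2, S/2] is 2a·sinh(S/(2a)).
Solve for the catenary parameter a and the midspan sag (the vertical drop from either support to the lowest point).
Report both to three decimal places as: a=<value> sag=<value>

a=34.079 sag=49.805

seed: a₀ = √(S³/(24(L−S))) = √(105.632³/(24·47.666)) = 32.098392
iter 1: u=1.645441  f(a)=+6.885e+00  f'(a)=-3.856e+00  a ← 32.098392 − (+6.885e+00/-3.856e+00) = 33.883902
iter 2: u=1.558734  f(a)=+6.162e-01  f'(a)=-3.194e+00  a ← 33.883902 − (+6.162e-01/-3.194e+00) = 34.076838
iter 3: u=1.549909  f(a)=+6.009e-03  f'(a)=-3.132e+00  a ← 34.076838 − (+6.009e-03/-3.132e+00) = 34.078757
iter 4: u=1.549822  f(a)=+5.836e-07  f'(a)=-3.131e+00  a ← 34.078757 − (+5.836e-07/-3.131e+00) = 34.078757
iter 5: u=1.549822  f(a)=-2.842e-14  f'(a)=-3.131e+00  a ← 34.078757 − (-2.842e-14/-3.131e+00) = 34.078757
converged: |Δa| < 1e-12 after 5 iterations
sag = a·(cosh(S/(2a)) − 1) = 34.078757·(cosh(1.549822) − 1) = 49.804679
T_max/T_min = cosh(S/(2a)) = 2.461458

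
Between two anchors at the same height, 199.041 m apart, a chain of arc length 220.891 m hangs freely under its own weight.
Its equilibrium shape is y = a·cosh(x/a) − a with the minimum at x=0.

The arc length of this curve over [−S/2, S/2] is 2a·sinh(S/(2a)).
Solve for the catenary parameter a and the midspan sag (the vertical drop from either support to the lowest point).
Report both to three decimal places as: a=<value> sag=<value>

a=124.596 sag=41.904

seed: a₀ = √(S³/(24(L−S))) = √(199.041³/(24·21.850)) = 122.625976
iter 1: u=0.811578  f(a)=+7.310e-01  f'(a)=-3.804e-01  a ← 122.625976 − (+7.310e-01/-3.804e-01) = 124.547567
iter 2: u=0.799056  f(a)=+1.754e-02  f'(a)=-3.623e-01  a ← 124.547567 − (+1.754e-02/-3.623e-01) = 124.595964
iter 3: u=0.798746  f(a)=+1.064e-05  f'(a)=-3.619e-01  a ← 124.595964 − (+1.064e-05/-3.619e-01) = 124.595994
iter 4: u=0.798746  f(a)=+3.865e-12  f'(a)=-3.619e-01  a ← 124.595994 − (+3.865e-12/-3.619e-01) = 124.595994
converged: |Δa| < 1e-12 after 4 iterations
sag = a·(cosh(S/(2a)) − 1) = 124.595994·(cosh(0.798746) − 1) = 41.904367
T_max/T_min = cosh(S/(2a)) = 1.336322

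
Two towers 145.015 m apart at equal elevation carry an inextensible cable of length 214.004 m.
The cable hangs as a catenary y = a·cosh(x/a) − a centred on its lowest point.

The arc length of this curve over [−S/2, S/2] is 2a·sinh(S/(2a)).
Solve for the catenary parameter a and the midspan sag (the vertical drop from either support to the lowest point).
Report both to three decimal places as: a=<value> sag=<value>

a=45.696 sag=70.655

seed: a₀ = √(S³/(24(L−S))) = √(145.015³/(24·68.989)) = 42.916455
iter 1: u=1.689503  f(a)=+1.054e+01  f'(a)=-4.231e+00  a ← 42.916455 − (+1.054e+01/-4.231e+00) = 45.407963
iter 2: u=1.596801  f(a)=+9.878e-01  f'(a)=-3.473e+00  a ← 45.407963 − (+9.878e-01/-3.473e+00) = 45.692426
iter 3: u=1.586860  f(a)=+1.065e-02  f'(a)=-3.398e+00  a ← 45.692426 − (+1.065e-02/-3.398e+00) = 45.695561
iter 4: u=1.586751  f(a)=+1.268e-06  f'(a)=-3.397e+00  a ← 45.695561 − (+1.268e-06/-3.397e+00) = 45.695561
iter 5: u=1.586751  f(a)=+5.684e-14  f'(a)=-3.397e+00  a ← 45.695561 − (+5.684e-14/-3.397e+00) = 45.695561
converged: |Δa| < 1e-12 after 5 iterations
sag = a·(cosh(S/(2a)) − 1) = 45.695561·(cosh(1.586751) − 1) = 70.655254
T_max/T_min = cosh(S/(2a)) = 2.546217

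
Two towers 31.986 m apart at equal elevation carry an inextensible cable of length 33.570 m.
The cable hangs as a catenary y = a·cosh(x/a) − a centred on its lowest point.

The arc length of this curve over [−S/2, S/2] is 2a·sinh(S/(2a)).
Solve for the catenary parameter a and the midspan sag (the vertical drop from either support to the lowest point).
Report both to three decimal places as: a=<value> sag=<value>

a=29.555 sag=4.434

seed: a₀ = √(S³/(24(L−S))) = √(31.986³/(24·1.584)) = 29.339769
iter 1: u=0.545096  f(a)=+2.370e-02  f'(a)=-1.112e-01  a ← 29.339769 − (+2.370e-02/-1.112e-01) = 29.552861
iter 2: u=0.541166  f(a)=+2.607e-04  f'(a)=-1.088e-01  a ← 29.552861 − (+2.607e-04/-1.088e-01) = 29.555257
iter 3: u=0.541122  f(a)=+3.232e-08  f'(a)=-1.088e-01  a ← 29.555257 − (+3.232e-08/-1.088e-01) = 29.555258
iter 4: u=0.541122  f(a)=+0.000e+00  f'(a)=-1.088e-01  a ← 29.555258 − (+0.000e+00/-1.088e-01) = 29.555258
converged: |Δa| < 1e-12 after 4 iterations
sag = a·(cosh(S/(2a)) − 1) = 29.555258·(cosh(0.541122) − 1) = 4.433703
T_max/T_min = cosh(S/(2a)) = 1.150014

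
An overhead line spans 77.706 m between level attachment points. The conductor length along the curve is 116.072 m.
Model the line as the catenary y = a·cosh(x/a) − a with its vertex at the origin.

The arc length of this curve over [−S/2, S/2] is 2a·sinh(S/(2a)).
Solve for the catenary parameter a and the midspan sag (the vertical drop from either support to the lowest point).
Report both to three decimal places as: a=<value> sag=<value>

a=24.086 sag=38.750

seed: a₀ = √(S³/(24(L−S))) = √(77.706³/(24·38.366)) = 22.573710
iter 1: u=1.721161  f(a)=+6.101e+00  f'(a)=-4.519e+00  a ← 22.573710 − (+6.101e+00/-4.519e+00) = 23.923766
iter 2: u=1.624034  f(a)=+5.901e-01  f'(a)=-3.683e+00  a ← 23.923766 − (+5.901e-01/-3.683e+00) = 24.083986
iter 3: u=1.613230  f(a)=+6.828e-03  f'(a)=-3.598e+00  a ← 24.083986 − (+6.828e-03/-3.598e+00) = 24.085884
iter 4: u=1.613103  f(a)=+9.374e-07  f'(a)=-3.597e+00  a ← 24.085884 − (+9.374e-07/-3.597e+00) = 24.085884
iter 5: u=1.613103  f(a)=+0.000e+00  f'(a)=-3.597e+00  a ← 24.085884 − (+0.000e+00/-3.597e+00) = 24.085884
converged: |Δa| < 1e-12 after 5 iterations
sag = a·(cosh(S/(2a)) − 1) = 24.085884·(cosh(1.613103) − 1) = 38.749672
T_max/T_min = cosh(S/(2a)) = 2.608813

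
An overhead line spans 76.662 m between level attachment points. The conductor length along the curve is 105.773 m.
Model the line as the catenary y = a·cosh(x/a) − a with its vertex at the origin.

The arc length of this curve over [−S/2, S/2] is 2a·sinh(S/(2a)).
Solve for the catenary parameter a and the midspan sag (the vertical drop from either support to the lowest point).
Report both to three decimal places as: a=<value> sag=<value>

seed: a₀ = √(S³/(24(L−S))) = √(76.662³/(24·29.111)) = 25.394288
iter 1: u=1.509434  f(a)=+3.502e+00  f'(a)=-2.859e+00  a ← 25.394288 − (+3.502e+00/-2.859e+00) = 26.619013
iter 2: u=1.439986  f(a)=+2.693e-01  f'(a)=-2.435e+00  a ← 26.619013 − (+2.693e-01/-2.435e+00) = 26.729597
iter 3: u=1.434028  f(a)=+1.885e-03  f'(a)=-2.401e+00  a ← 26.729597 − (+1.885e-03/-2.401e+00) = 26.730382
iter 4: u=1.433986  f(a)=+9.385e-08  f'(a)=-2.401e+00  a ← 26.730382 − (+9.385e-08/-2.401e+00) = 26.730382
iter 5: u=1.433986  f(a)=+0.000e+00  f'(a)=-2.401e+00  a ← 26.730382 − (+0.000e+00/-2.401e+00) = 26.730382
converged: |Δa| < 1e-12 after 5 iterations
sag = a·(cosh(S/(2a)) − 1) = 26.730382·(cosh(1.433986) − 1) = 32.527488
T_max/T_min = cosh(S/(2a)) = 2.216873

a=26.730 sag=32.527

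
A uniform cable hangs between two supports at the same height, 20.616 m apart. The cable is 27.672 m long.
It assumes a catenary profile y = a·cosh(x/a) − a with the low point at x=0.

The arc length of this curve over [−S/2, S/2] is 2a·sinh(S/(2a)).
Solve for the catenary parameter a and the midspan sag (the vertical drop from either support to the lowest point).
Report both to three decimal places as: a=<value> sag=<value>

a=7.537 sag=8.219

seed: a₀ = √(S³/(24(L−S))) = √(20.616³/(24·7.056)) = 7.193193
iter 1: u=1.433022  f(a)=+7.609e-01  f'(a)=-2.395e+00  a ← 7.193193 − (+7.609e-01/-2.395e+00) = 7.510858
iter 2: u=1.372413  f(a)=+5.331e-02  f'(a)=-2.071e+00  a ← 7.510858 − (+5.331e-02/-2.071e+00) = 7.536606
iter 3: u=1.367724  f(a)=+3.052e-04  f'(a)=-2.047e+00  a ← 7.536606 − (+3.052e-04/-2.047e+00) = 7.536755
iter 4: u=1.367697  f(a)=+1.013e-08  f'(a)=-2.047e+00  a ← 7.536755 − (+1.013e-08/-2.047e+00) = 7.536755
iter 5: u=1.367697  f(a)=+0.000e+00  f'(a)=-2.047e+00  a ← 7.536755 − (+0.000e+00/-2.047e+00) = 7.536755
converged: |Δa| < 1e-12 after 5 iterations
sag = a·(cosh(S/(2a)) − 1) = 7.536755·(cosh(1.367697) − 1) = 8.218802
T_max/T_min = cosh(S/(2a)) = 2.090496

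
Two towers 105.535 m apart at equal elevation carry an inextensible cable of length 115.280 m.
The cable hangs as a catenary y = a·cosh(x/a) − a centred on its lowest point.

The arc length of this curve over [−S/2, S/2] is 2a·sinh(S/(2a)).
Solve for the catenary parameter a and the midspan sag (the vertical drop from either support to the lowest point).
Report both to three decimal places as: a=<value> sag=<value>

a=71.854 sag=20.262

seed: a₀ = √(S³/(24(L−S))) = √(105.535³/(24·9.745)) = 70.892163
iter 1: u=0.744335  f(a)=+2.735e-01  f'(a)=-2.905e-01  a ← 70.892163 − (+2.735e-01/-2.905e-01) = 71.833914
iter 2: u=0.734576  f(a)=+5.546e-03  f'(a)=-2.788e-01  a ← 71.833914 − (+5.546e-03/-2.788e-01) = 71.853808
iter 3: u=0.734373  f(a)=+2.385e-06  f'(a)=-2.785e-01  a ← 71.853808 − (+2.385e-06/-2.785e-01) = 71.853816
iter 4: u=0.734373  f(a)=+4.263e-13  f'(a)=-2.785e-01  a ← 71.853816 − (+4.263e-13/-2.785e-01) = 71.853816
converged: |Δa| < 1e-12 after 4 iterations
sag = a·(cosh(S/(2a)) − 1) = 71.853816·(cosh(0.734373) − 1) = 20.262092
T_max/T_min = cosh(S/(2a)) = 1.281990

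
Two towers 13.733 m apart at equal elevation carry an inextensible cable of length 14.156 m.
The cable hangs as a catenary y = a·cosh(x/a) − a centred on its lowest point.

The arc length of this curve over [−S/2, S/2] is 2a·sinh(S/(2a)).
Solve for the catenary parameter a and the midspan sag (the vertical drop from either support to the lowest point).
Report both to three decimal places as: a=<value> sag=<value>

a=16.046 sag=1.492

seed: a₀ = √(S³/(24(L−S))) = √(13.733³/(24·0.423)) = 15.972479
iter 1: u=0.429896  f(a)=+3.926e-03  f'(a)=-5.395e-02  a ← 15.972479 − (+3.926e-03/-5.395e-02) = 16.045248
iter 2: u=0.427946  f(a)=+2.699e-05  f'(a)=-5.321e-02  a ← 16.045248 − (+2.699e-05/-5.321e-02) = 16.045755
iter 3: u=0.427932  f(a)=+1.295e-09  f'(a)=-5.321e-02  a ← 16.045755 − (+1.295e-09/-5.321e-02) = 16.045755
iter 4: u=0.427932  f(a)=+3.553e-15  f'(a)=-5.321e-02  a ← 16.045755 − (+3.553e-15/-5.321e-02) = 16.045755
converged: |Δa| < 1e-12 after 4 iterations
sag = a·(cosh(S/(2a)) − 1) = 16.045755·(cosh(0.427932) − 1) = 1.491757
T_max/T_min = cosh(S/(2a)) = 1.092969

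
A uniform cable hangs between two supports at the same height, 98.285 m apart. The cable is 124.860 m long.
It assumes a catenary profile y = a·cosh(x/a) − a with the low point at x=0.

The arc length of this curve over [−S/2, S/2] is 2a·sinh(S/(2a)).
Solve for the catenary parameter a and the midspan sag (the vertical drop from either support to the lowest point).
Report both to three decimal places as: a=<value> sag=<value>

a=40.059 sag=34.118

seed: a₀ = √(S³/(24(L−S))) = √(98.285³/(24·26.575)) = 38.582344
iter 1: u=1.273704  f(a)=+2.241e+00  f'(a)=-1.614e+00  a ← 38.582344 − (+2.241e+00/-1.614e+00) = 39.970367
iter 2: u=1.229473  f(a)=+1.266e-01  f'(a)=-1.437e+00  a ← 39.970367 − (+1.266e-01/-1.437e+00) = 40.058488
iter 3: u=1.226769  f(a)=+4.577e-04  f'(a)=-1.426e+00  a ← 40.058488 − (+4.577e-04/-1.426e+00) = 40.058809
iter 4: u=1.226759  f(a)=+6.028e-09  f'(a)=-1.426e+00  a ← 40.058809 − (+6.028e-09/-1.426e+00) = 40.058809
iter 5: u=1.226759  f(a)=+2.842e-14  f'(a)=-1.426e+00  a ← 40.058809 − (+2.842e-14/-1.426e+00) = 40.058809
converged: |Δa| < 1e-12 after 5 iterations
sag = a·(cosh(S/(2a)) − 1) = 40.058809·(cosh(1.226759) − 1) = 34.118095
T_max/T_min = cosh(S/(2a)) = 1.851700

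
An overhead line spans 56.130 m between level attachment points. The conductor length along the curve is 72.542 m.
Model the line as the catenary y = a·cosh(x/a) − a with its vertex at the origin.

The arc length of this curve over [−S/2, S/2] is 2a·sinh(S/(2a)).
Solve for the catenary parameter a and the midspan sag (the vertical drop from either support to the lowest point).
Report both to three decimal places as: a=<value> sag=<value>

a=22.062 sag=20.392

seed: a₀ = √(S³/(24(L−S))) = √(56.130³/(24·16.412)) = 21.188792
iter 1: u=1.324521  f(a)=+1.501e+00  f'(a)=-1.838e+00  a ← 21.188792 − (+1.501e+00/-1.838e+00) = 22.005359
iter 2: u=1.275371  f(a)=+9.115e-02  f'(a)=-1.621e+00  a ← 22.005359 − (+9.115e-02/-1.621e+00) = 22.061573
iter 3: u=1.272121  f(a)=+3.840e-04  f'(a)=-1.608e+00  a ← 22.061573 − (+3.840e-04/-1.608e+00) = 22.061812
iter 4: u=1.272108  f(a)=+6.880e-09  f'(a)=-1.608e+00  a ← 22.061812 − (+6.880e-09/-1.608e+00) = 22.061812
iter 5: u=1.272108  f(a)=+1.421e-14  f'(a)=-1.608e+00  a ← 22.061812 − (+1.421e-14/-1.608e+00) = 22.061812
converged: |Δa| < 1e-12 after 5 iterations
sag = a·(cosh(S/(2a)) − 1) = 22.061812·(cosh(1.272108) − 1) = 20.391798
T_max/T_min = cosh(S/(2a)) = 1.924303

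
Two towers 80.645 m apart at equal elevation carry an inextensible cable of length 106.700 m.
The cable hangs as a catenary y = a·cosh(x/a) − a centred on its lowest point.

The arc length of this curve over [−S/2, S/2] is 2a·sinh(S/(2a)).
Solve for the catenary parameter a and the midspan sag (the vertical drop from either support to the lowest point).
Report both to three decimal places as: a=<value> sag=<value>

seed: a₀ = √(S³/(24(L−S))) = √(80.645³/(24·26.055)) = 28.961097
iter 1: u=1.392299  f(a)=+2.645e+00  f'(a)=-2.173e+00  a ← 28.961097 − (+2.645e+00/-2.173e+00) = 30.178289
iter 2: u=1.336143  f(a)=+1.759e-01  f'(a)=-1.893e+00  a ← 30.178289 − (+1.759e-01/-1.893e+00) = 30.271215
iter 3: u=1.332041  f(a)=+9.004e-04  f'(a)=-1.874e+00  a ← 30.271215 − (+9.004e-04/-1.874e+00) = 30.271695
iter 4: u=1.332020  f(a)=+2.386e-08  f'(a)=-1.873e+00  a ← 30.271695 − (+2.386e-08/-1.873e+00) = 30.271695
iter 5: u=1.332020  f(a)=-1.421e-14  f'(a)=-1.873e+00  a ← 30.271695 − (-1.421e-14/-1.873e+00) = 30.271695
converged: |Δa| < 1e-12 after 5 iterations
sag = a·(cosh(S/(2a)) − 1) = 30.271695·(cosh(1.332020) − 1) = 31.068325
T_max/T_min = cosh(S/(2a)) = 2.026316

a=30.272 sag=31.068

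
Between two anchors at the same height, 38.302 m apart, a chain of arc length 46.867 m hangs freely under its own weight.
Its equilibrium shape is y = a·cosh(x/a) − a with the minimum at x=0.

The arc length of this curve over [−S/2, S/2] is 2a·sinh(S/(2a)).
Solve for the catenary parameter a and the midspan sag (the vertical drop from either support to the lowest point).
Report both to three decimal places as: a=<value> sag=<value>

seed: a₀ = √(S³/(24(L−S))) = √(38.302³/(24·8.565)) = 16.533427
iter 1: u=1.158320  f(a)=+5.933e-01  f'(a)=-1.182e+00  a ← 16.533427 − (+5.933e-01/-1.182e+00) = 17.035394
iter 2: u=1.124189  f(a)=+2.809e-02  f'(a)=-1.072e+00  a ← 17.035394 − (+2.809e-02/-1.072e+00) = 17.061589
iter 3: u=1.122463  f(a)=+6.991e-05  f'(a)=-1.067e+00  a ← 17.061589 − (+6.991e-05/-1.067e+00) = 17.061654
iter 4: u=1.122459  f(a)=+4.353e-10  f'(a)=-1.067e+00  a ← 17.061654 − (+4.353e-10/-1.067e+00) = 17.061654
iter 5: u=1.122459  f(a)=-7.105e-15  f'(a)=-1.067e+00  a ← 17.061654 − (-7.105e-15/-1.067e+00) = 17.061654
converged: |Δa| < 1e-12 after 5 iterations
sag = a·(cosh(S/(2a)) − 1) = 17.061654·(cosh(1.122459) − 1) = 11.925049
T_max/T_min = cosh(S/(2a)) = 1.698939

a=17.062 sag=11.925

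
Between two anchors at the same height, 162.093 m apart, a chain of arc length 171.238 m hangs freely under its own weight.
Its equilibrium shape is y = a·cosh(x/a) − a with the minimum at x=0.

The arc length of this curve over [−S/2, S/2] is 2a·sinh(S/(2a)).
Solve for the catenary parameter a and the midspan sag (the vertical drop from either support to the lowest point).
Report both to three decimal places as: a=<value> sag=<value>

a=140.463 sag=24.038

seed: a₀ = √(S³/(24(L−S))) = √(162.093³/(24·9.145)) = 139.299294
iter 1: u=0.581816  f(a)=+1.560e-01  f'(a)=-1.358e-01  a ← 139.299294 − (+1.560e-01/-1.358e-01) = 140.448324
iter 2: u=0.577056  f(a)=+1.952e-03  f'(a)=-1.324e-01  a ← 140.448324 − (+1.952e-03/-1.324e-01) = 140.463063
iter 3: u=0.576995  f(a)=+3.139e-07  f'(a)=-1.324e-01  a ← 140.463063 − (+3.139e-07/-1.324e-01) = 140.463065
iter 4: u=0.576995  f(a)=+0.000e+00  f'(a)=-1.324e-01  a ← 140.463065 − (+0.000e+00/-1.324e-01) = 140.463065
converged: |Δa| < 1e-12 after 4 iterations
sag = a·(cosh(S/(2a)) − 1) = 140.463065·(cosh(0.576995) − 1) = 24.037652
T_max/T_min = cosh(S/(2a)) = 1.171131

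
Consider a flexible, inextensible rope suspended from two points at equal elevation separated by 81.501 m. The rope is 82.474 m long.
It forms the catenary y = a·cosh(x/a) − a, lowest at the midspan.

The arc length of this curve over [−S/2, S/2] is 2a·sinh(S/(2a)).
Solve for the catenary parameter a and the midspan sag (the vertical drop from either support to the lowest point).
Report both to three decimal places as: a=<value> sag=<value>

a=152.531 sag=5.476

seed: a₀ = √(S³/(24(L−S))) = √(81.501³/(24·0.973)) = 152.258787
iter 1: u=0.267640  f(a)=+3.491e-03  f'(a)=-1.287e-02  a ← 152.258787 − (+3.491e-03/-1.287e-02) = 152.529966
iter 2: u=0.267164  f(a)=+9.348e-06  f'(a)=-1.280e-02  a ← 152.529966 − (+9.348e-06/-1.280e-02) = 152.530696
iter 3: u=0.267163  f(a)=+6.746e-11  f'(a)=-1.280e-02  a ← 152.530696 − (+6.746e-11/-1.280e-02) = 152.530696
iter 4: u=0.267163  f(a)=-1.421e-14  f'(a)=-1.280e-02  a ← 152.530696 − (-1.421e-14/-1.280e-02) = 152.530696
converged: |Δa| < 1e-12 after 4 iterations
sag = a·(cosh(S/(2a)) − 1) = 152.530696·(cosh(0.267163) − 1) = 5.475960
T_max/T_min = cosh(S/(2a)) = 1.035901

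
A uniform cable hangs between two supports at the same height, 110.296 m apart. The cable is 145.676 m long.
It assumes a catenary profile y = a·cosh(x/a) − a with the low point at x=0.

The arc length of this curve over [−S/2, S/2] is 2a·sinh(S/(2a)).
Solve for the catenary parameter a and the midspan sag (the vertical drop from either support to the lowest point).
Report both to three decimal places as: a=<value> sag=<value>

seed: a₀ = √(S³/(24(L−S))) = √(110.296³/(24·35.380)) = 39.751645
iter 1: u=1.387314  f(a)=+3.565e+00  f'(a)=-2.147e+00  a ← 39.751645 − (+3.565e+00/-2.147e+00) = 41.412036
iter 2: u=1.331690  f(a)=+2.355e-01  f'(a)=-1.872e+00  a ← 41.412036 − (+2.355e-01/-1.872e+00) = 41.537858
iter 3: u=1.327656  f(a)=+1.189e-03  f'(a)=-1.853e+00  a ← 41.537858 − (+1.189e-03/-1.853e+00) = 41.538500
iter 4: u=1.327636  f(a)=+3.063e-08  f'(a)=-1.853e+00  a ← 41.538500 − (+3.063e-08/-1.853e+00) = 41.538500
iter 5: u=1.327636  f(a)=+2.842e-14  f'(a)=-1.853e+00  a ← 41.538500 − (+2.842e-14/-1.853e+00) = 41.538500
converged: |Δa| < 1e-12 after 5 iterations
sag = a·(cosh(S/(2a)) − 1) = 41.538500·(cosh(1.327636) − 1) = 42.311493
T_max/T_min = cosh(S/(2a)) = 2.018609

a=41.538 sag=42.311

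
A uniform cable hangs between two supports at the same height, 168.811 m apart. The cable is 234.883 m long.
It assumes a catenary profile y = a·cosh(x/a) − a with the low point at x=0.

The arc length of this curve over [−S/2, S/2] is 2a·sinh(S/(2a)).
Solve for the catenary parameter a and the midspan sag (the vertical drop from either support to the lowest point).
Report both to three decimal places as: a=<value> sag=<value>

a=58.059 sag=72.950

seed: a₀ = √(S³/(24(L−S))) = √(168.811³/(24·66.072)) = 55.079091
iter 1: u=1.532442  f(a)=+8.206e+00  f'(a)=-3.012e+00  a ← 55.079091 − (+8.206e+00/-3.012e+00) = 57.803687
iter 2: u=1.460210  f(a)=+6.482e-01  f'(a)=-2.553e+00  a ← 57.803687 − (+6.482e-01/-2.553e+00) = 58.057563
iter 3: u=1.453824  f(a)=+4.811e-03  f'(a)=-2.516e+00  a ← 58.057563 − (+4.811e-03/-2.516e+00) = 58.059475
iter 4: u=1.453776  f(a)=+2.694e-07  f'(a)=-2.515e+00  a ← 58.059475 − (+2.694e-07/-2.515e+00) = 58.059475
iter 5: u=1.453776  f(a)=+2.842e-14  f'(a)=-2.515e+00  a ← 58.059475 − (+2.842e-14/-2.515e+00) = 58.059475
converged: |Δa| < 1e-12 after 5 iterations
sag = a·(cosh(S/(2a)) − 1) = 58.059475·(cosh(1.453776) − 1) = 72.949717
T_max/T_min = cosh(S/(2a)) = 2.256465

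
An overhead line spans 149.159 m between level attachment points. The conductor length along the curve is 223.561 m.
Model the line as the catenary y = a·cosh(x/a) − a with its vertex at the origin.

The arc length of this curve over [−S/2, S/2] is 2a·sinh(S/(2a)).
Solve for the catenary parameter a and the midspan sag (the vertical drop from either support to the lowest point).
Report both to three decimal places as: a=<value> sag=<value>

a=46.025 sag=74.860

seed: a₀ = √(S³/(24(L−S))) = √(149.159³/(24·74.402)) = 43.109826
iter 1: u=1.729988  f(a)=+1.196e+01  f'(a)=-4.602e+00  a ← 43.109826 − (+1.196e+01/-4.602e+00) = 45.709166
iter 2: u=1.631609  f(a)=+1.167e+00  f'(a)=-3.744e+00  a ← 45.709166 − (+1.167e+00/-3.744e+00) = 46.020955
iter 3: u=1.620555  f(a)=+1.377e-02  f'(a)=-3.656e+00  a ← 46.020955 − (+1.377e-02/-3.656e+00) = 46.024721
iter 4: u=1.620423  f(a)=+1.966e-06  f'(a)=-3.655e+00  a ← 46.024721 − (+1.966e-06/-3.655e+00) = 46.024721
iter 5: u=1.620423  f(a)=+2.842e-14  f'(a)=-3.655e+00  a ← 46.024721 − (+2.842e-14/-3.655e+00) = 46.024721
converged: |Δa| < 1e-12 after 5 iterations
sag = a·(cosh(S/(2a)) − 1) = 46.024721·(cosh(1.620423) − 1) = 74.860162
T_max/T_min = cosh(S/(2a)) = 2.626521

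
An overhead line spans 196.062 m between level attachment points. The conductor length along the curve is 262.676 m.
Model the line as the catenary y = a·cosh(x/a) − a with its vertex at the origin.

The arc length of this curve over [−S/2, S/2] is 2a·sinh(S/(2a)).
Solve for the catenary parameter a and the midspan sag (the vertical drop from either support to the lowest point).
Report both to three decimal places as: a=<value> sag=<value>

seed: a₀ = √(S³/(24(L−S))) = √(196.062³/(24·66.614)) = 68.659679
iter 1: u=1.427781  f(a)=+7.129e+00  f'(a)=-2.366e+00  a ← 68.659679 − (+7.129e+00/-2.366e+00) = 71.672879
iter 2: u=1.367756  f(a)=+4.961e-01  f'(a)=-2.047e+00  a ← 71.672879 − (+4.961e-01/-2.047e+00) = 71.915256
iter 3: u=1.363146  f(a)=+2.801e-03  f'(a)=-2.024e+00  a ← 71.915256 − (+2.801e-03/-2.024e+00) = 71.916640
iter 4: u=1.363120  f(a)=+9.036e-08  f'(a)=-2.024e+00  a ← 71.916640 − (+9.036e-08/-2.024e+00) = 71.916640
iter 5: u=1.363120  f(a)=+0.000e+00  f'(a)=-2.024e+00  a ← 71.916640 − (+0.000e+00/-2.024e+00) = 71.916640
converged: |Δa| < 1e-12 after 5 iterations
sag = a·(cosh(S/(2a)) − 1) = 71.916640·(cosh(1.363120) − 1) = 77.822044
T_max/T_min = cosh(S/(2a)) = 2.082115

a=71.917 sag=77.822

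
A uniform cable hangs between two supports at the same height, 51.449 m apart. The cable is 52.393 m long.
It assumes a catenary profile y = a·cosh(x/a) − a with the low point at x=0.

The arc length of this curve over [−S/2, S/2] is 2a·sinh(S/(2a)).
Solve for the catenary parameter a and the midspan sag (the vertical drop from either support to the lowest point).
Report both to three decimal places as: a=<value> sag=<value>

a=77.743 sag=4.295

seed: a₀ = √(S³/(24(L−S))) = √(51.449³/(24·0.944)) = 77.530715
iter 1: u=0.331798  f(a)=+5.210e-03  f'(a)=-2.462e-02  a ← 77.530715 − (+5.210e-03/-2.462e-02) = 77.742320
iter 2: u=0.330894  f(a)=+2.141e-05  f'(a)=-2.442e-02  a ← 77.742320 − (+2.141e-05/-2.442e-02) = 77.743196
iter 3: u=0.330891  f(a)=+3.647e-10  f'(a)=-2.442e-02  a ← 77.743196 − (+3.647e-10/-2.442e-02) = 77.743196
iter 4: u=0.330891  f(a)=+7.105e-15  f'(a)=-2.442e-02  a ← 77.743196 − (+7.105e-15/-2.442e-02) = 77.743196
converged: |Δa| < 1e-12 after 4 iterations
sag = a·(cosh(S/(2a)) − 1) = 77.743196·(cosh(0.330891) − 1) = 4.294973
T_max/T_min = cosh(S/(2a)) = 1.055246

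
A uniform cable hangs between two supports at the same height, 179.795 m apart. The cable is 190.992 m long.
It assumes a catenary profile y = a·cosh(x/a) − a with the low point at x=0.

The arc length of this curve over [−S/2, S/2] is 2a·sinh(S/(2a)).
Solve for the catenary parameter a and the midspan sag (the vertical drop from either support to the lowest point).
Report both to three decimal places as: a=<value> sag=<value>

seed: a₀ = √(S³/(24(L−S))) = √(179.795³/(24·11.197)) = 147.065213
iter 1: u=0.611276  f(a)=+2.111e-01  f'(a)=-1.580e-01  a ← 147.065213 − (+2.111e-01/-1.580e-01) = 148.400731
iter 2: u=0.605775  f(a)=+2.910e-03  f'(a)=-1.537e-01  a ← 148.400731 − (+2.910e-03/-1.537e-01) = 148.419660
iter 3: u=0.605698  f(a)=+5.701e-07  f'(a)=-1.536e-01  a ← 148.419660 − (+5.701e-07/-1.536e-01) = 148.419664
iter 4: u=0.605698  f(a)=+2.842e-14  f'(a)=-1.536e-01  a ← 148.419664 − (+2.842e-14/-1.536e-01) = 148.419664
converged: |Δa| < 1e-12 after 4 iterations
sag = a·(cosh(S/(2a)) − 1) = 148.419664·(cosh(0.605698) − 1) = 28.067964
T_max/T_min = cosh(S/(2a)) = 1.189112

a=148.420 sag=28.068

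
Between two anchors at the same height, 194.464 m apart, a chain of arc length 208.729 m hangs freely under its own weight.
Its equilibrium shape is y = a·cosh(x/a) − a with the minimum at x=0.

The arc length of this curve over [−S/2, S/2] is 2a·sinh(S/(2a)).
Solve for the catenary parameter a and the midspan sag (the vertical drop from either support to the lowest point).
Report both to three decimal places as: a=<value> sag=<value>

a=148.147 sag=33.070

seed: a₀ = √(S³/(24(L−S))) = √(194.464³/(24·14.265)) = 146.560627
iter 1: u=0.663425  f(a)=+3.172e-01  f'(a)=-2.034e-01  a ← 146.560627 − (+3.172e-01/-2.034e-01) = 148.120539
iter 2: u=0.656438  f(a)=+5.136e-03  f'(a)=-1.968e-01  a ← 148.120539 − (+5.136e-03/-1.968e-01) = 148.146632
iter 3: u=0.656323  f(a)=+1.395e-06  f'(a)=-1.967e-01  a ← 148.146632 − (+1.395e-06/-1.967e-01) = 148.146639
iter 4: u=0.656323  f(a)=+1.137e-13  f'(a)=-1.967e-01  a ← 148.146639 − (+1.137e-13/-1.967e-01) = 148.146639
converged: |Δa| < 1e-12 after 4 iterations
sag = a·(cosh(S/(2a)) − 1) = 148.146639·(cosh(0.656323) − 1) = 33.069739
T_max/T_min = cosh(S/(2a)) = 1.223223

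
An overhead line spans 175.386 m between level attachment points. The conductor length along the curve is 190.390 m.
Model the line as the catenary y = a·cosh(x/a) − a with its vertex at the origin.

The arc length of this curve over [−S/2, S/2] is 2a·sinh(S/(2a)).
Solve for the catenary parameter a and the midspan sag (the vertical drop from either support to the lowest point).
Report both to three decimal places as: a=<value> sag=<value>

seed: a₀ = √(S³/(24(L−S))) = √(175.386³/(24·15.004)) = 122.400513
iter 1: u=0.716443  f(a)=+3.898e-01  f'(a)=-2.580e-01  a ← 122.400513 − (+3.898e-01/-2.580e-01) = 123.911527
iter 2: u=0.707707  f(a)=+7.336e-03  f'(a)=-2.484e-01  a ← 123.911527 − (+7.336e-03/-2.484e-01) = 123.941065
iter 3: u=0.707538  f(a)=+2.709e-06  f'(a)=-2.482e-01  a ← 123.941065 − (+2.709e-06/-2.482e-01) = 123.941076
iter 4: u=0.707538  f(a)=+3.695e-13  f'(a)=-2.482e-01  a ← 123.941076 − (+3.695e-13/-2.482e-01) = 123.941076
converged: |Δa| < 1e-12 after 4 iterations
sag = a·(cosh(S/(2a)) − 1) = 123.941076·(cosh(0.707538) − 1) = 32.339052
T_max/T_min = cosh(S/(2a)) = 1.260923

a=123.941 sag=32.339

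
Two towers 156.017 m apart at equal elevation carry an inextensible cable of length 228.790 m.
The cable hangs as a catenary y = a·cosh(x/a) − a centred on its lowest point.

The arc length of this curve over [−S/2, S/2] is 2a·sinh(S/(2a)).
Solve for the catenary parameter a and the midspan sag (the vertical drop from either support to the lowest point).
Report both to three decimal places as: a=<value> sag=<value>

seed: a₀ = √(S³/(24(L−S))) = √(156.017³/(24·72.773)) = 46.630183
iter 1: u=1.672919  f(a)=+1.089e+01  f'(a)=-4.087e+00  a ← 46.630183 − (+1.089e+01/-4.087e+00) = 49.294599
iter 2: u=1.582496  f(a)=+1.003e+00  f'(a)=-3.366e+00  a ← 49.294599 − (+1.003e+00/-3.366e+00) = 49.592614
iter 3: u=1.572986  f(a)=+1.042e-02  f'(a)=-3.296e+00  a ← 49.592614 − (+1.042e-02/-3.296e+00) = 49.595775
iter 4: u=1.572886  f(a)=+1.150e-06  f'(a)=-3.295e+00  a ← 49.595775 − (+1.150e-06/-3.295e+00) = 49.595775
iter 5: u=1.572886  f(a)=+2.842e-14  f'(a)=-3.295e+00  a ← 49.595775 − (+2.842e-14/-3.295e+00) = 49.595775
converged: |Δa| < 1e-12 after 5 iterations
sag = a·(cosh(S/(2a)) − 1) = 49.595775·(cosh(1.572886) − 1) = 75.087652
T_max/T_min = cosh(S/(2a)) = 2.513993

a=49.596 sag=75.088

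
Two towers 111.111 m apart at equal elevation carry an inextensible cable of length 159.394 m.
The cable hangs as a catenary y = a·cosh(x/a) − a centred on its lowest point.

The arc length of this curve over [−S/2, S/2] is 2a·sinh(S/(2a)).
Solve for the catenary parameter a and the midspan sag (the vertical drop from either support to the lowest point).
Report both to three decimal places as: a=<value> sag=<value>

seed: a₀ = √(S³/(24(L−S))) = √(111.111³/(24·48.283)) = 34.405893
iter 1: u=1.614709  f(a)=+6.700e+00  f'(a)=-3.610e+00  a ← 34.405893 − (+6.700e+00/-3.610e+00) = 36.261752
iter 2: u=1.532069  f(a)=+5.803e-01  f'(a)=-3.009e+00  a ← 36.261752 − (+5.803e-01/-3.009e+00) = 36.454566
iter 3: u=1.523965  f(a)=+5.265e-03  f'(a)=-2.955e+00  a ← 36.454566 − (+5.265e-03/-2.955e+00) = 36.456347
iter 4: u=1.523891  f(a)=+4.421e-07  f'(a)=-2.955e+00  a ← 36.456347 − (+4.421e-07/-2.955e+00) = 36.456348
iter 5: u=1.523891  f(a)=+0.000e+00  f'(a)=-2.955e+00  a ← 36.456348 − (+0.000e+00/-2.955e+00) = 36.456348
converged: |Δa| < 1e-12 after 5 iterations
sag = a·(cosh(S/(2a)) − 1) = 36.456348·(cosh(1.523891) − 1) = 51.183125
T_max/T_min = cosh(S/(2a)) = 2.403956

a=36.456 sag=51.183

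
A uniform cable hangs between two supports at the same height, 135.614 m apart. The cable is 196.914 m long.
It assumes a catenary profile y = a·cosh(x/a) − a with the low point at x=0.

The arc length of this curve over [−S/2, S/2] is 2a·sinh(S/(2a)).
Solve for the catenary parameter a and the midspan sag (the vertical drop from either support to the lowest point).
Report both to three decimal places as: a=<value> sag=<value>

seed: a₀ = √(S³/(24(L−S))) = √(135.614³/(24·61.300)) = 41.173798
iter 1: u=1.646848  f(a)=+8.870e+00  f'(a)=-3.867e+00  a ← 41.173798 − (+8.870e+00/-3.867e+00) = 43.467325
iter 2: u=1.559953  f(a)=+7.951e-01  f'(a)=-3.203e+00  a ← 43.467325 − (+7.951e-01/-3.203e+00) = 43.715597
iter 3: u=1.551094  f(a)=+7.778e-03  f'(a)=-3.140e+00  a ← 43.715597 − (+7.778e-03/-3.140e+00) = 43.718074
iter 4: u=1.551006  f(a)=+7.605e-07  f'(a)=-3.140e+00  a ← 43.718074 − (+7.605e-07/-3.140e+00) = 43.718074
iter 5: u=1.551006  f(a)=-2.842e-14  f'(a)=-3.140e+00  a ← 43.718074 − (-2.842e-14/-3.140e+00) = 43.718074
converged: |Δa| < 1e-12 after 5 iterations
sag = a·(cosh(S/(2a)) − 1) = 43.718074·(cosh(1.551006) − 1) = 64.008667
T_max/T_min = cosh(S/(2a)) = 2.464124

a=43.718 sag=64.009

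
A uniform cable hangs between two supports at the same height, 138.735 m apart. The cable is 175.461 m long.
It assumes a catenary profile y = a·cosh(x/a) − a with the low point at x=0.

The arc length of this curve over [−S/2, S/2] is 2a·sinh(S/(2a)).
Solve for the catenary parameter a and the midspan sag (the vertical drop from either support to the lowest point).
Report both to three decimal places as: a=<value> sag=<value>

a=57.106 sag=47.573

seed: a₀ = √(S³/(24(L−S))) = √(138.735³/(24·36.726)) = 55.041039
iter 1: u=1.260287  f(a)=+3.029e+00  f'(a)=-1.559e+00  a ← 55.041039 − (+3.029e+00/-1.559e+00) = 56.984411
iter 2: u=1.217307  f(a)=+1.678e-01  f'(a)=-1.390e+00  a ← 56.984411 − (+1.678e-01/-1.390e+00) = 57.105117
iter 3: u=1.214734  f(a)=+5.820e-04  f'(a)=-1.381e+00  a ← 57.105117 − (+5.820e-04/-1.381e+00) = 57.105538
iter 4: u=1.214725  f(a)=+7.053e-09  f'(a)=-1.381e+00  a ← 57.105538 − (+7.053e-09/-1.381e+00) = 57.105538
iter 5: u=1.214725  f(a)=+0.000e+00  f'(a)=-1.381e+00  a ← 57.105538 − (+0.000e+00/-1.381e+00) = 57.105538
converged: |Δa| < 1e-12 after 5 iterations
sag = a·(cosh(S/(2a)) − 1) = 57.105538·(cosh(1.214725) − 1) = 47.573414
T_max/T_min = cosh(S/(2a)) = 1.833079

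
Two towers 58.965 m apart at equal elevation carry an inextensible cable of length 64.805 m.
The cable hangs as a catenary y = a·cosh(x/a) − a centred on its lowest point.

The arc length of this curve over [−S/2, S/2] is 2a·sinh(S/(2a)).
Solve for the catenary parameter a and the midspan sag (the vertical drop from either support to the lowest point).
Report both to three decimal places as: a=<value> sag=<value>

seed: a₀ = √(S³/(24(L−S))) = √(58.965³/(24·5.840)) = 38.245418
iter 1: u=0.770877  f(a)=+1.760e-01  f'(a)=-3.239e-01  a ← 38.245418 − (+1.760e-01/-3.239e-01) = 38.788729
iter 2: u=0.760079  f(a)=+3.821e-03  f'(a)=-3.100e-01  a ← 38.788729 − (+3.821e-03/-3.100e-01) = 38.801053
iter 3: u=0.759838  f(a)=+1.889e-06  f'(a)=-3.097e-01  a ← 38.801053 − (+1.889e-06/-3.097e-01) = 38.801059
iter 4: u=0.759838  f(a)=+4.690e-13  f'(a)=-3.097e-01  a ← 38.801059 − (+4.690e-13/-3.097e-01) = 38.801059
converged: |Δa| < 1e-12 after 4 iterations
sag = a·(cosh(S/(2a)) − 1) = 38.801059·(cosh(0.759838) − 1) = 11.750342
T_max/T_min = cosh(S/(2a)) = 1.302836

a=38.801 sag=11.750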